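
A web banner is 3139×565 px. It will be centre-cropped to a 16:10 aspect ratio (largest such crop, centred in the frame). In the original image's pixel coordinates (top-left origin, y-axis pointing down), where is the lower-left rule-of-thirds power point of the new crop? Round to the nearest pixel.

3139/565 > 16/10, so the 16:10 crop keeps the full height 565 and trims width to 565 × 16/10 = 904.00 px.
Left offset = (3139 − 904.00)/2 = 1117.50 px; top offset = 0.
Lower-left is one-third across and two-thirds down within the crop:
x = 1117.50 + 1 × 904.00/3 ≈ 1419; y = 0.00 + 2 × 565.00/3 ≈ 377.

(1419, 377)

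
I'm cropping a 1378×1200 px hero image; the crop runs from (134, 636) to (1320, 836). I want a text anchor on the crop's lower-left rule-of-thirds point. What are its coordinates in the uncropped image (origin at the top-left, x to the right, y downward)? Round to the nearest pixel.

(529, 769)

Crop width = 1320 − 134 = 1186 px; one third is 395.33 px.
Crop height = 836 − 636 = 200 px; one third is 66.67 px.
The lower-left point is one-third across and two-thirds down within the crop:
x = 134 + 1 × 395.33 ≈ 529; y = 636 + 2 × 66.67 ≈ 769.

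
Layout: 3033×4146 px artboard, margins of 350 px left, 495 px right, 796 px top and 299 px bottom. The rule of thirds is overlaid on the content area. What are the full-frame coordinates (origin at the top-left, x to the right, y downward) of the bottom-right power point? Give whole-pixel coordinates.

x = 1809 px, y = 2830 px

Content width = 3033 − 350 − 495 = 2188 px; content height = 4146 − 796 − 299 = 3051 px.
Bottom-right is two-thirds across and two-thirds down within the content area.
x = 350 + 2 × 2188/3 = 350 + 1458.67 ≈ 1809
y = 796 + 2 × 3051/3 = 796 + 2034.00 ≈ 2830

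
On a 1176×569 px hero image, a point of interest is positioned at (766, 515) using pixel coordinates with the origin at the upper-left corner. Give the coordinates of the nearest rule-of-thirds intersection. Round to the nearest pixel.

Third lines: x ∈ {392, 784}, y ∈ {190, 379}.
766 is closer to x = 784; 515 is closer to y = 379.
So the nearest intersection is the lower-right power point.

(784, 379)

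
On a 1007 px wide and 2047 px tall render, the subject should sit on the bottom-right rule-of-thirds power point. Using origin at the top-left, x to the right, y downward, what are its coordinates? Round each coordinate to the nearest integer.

The bottom-right point sits two-thirds of the way across and two-thirds of the way down.
x = 2 × 1007/3 ≈ 671; y = 2 × 2047/3 ≈ 1365.

x = 671 px, y = 1365 px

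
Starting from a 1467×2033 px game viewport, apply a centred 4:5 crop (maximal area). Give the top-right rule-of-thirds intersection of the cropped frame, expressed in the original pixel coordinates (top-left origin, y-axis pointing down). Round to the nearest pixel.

1467/2033 < 4/5, so the 4:5 crop keeps the full width 1467 and trims height to 1467 × 5/4 = 1833.75 px.
Top offset = (2033 − 1833.75)/2 = 99.62 px; left offset = 0.
Top-right is two-thirds across and one-third down within the crop:
x = 0.00 + 2 × 1467.00/3 ≈ 978; y = 99.62 + 1 × 1833.75/3 ≈ 711.

(978, 711)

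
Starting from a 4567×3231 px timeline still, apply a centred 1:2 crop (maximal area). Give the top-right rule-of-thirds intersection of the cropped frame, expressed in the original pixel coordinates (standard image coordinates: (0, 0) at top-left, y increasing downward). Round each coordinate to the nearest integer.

(2553, 1077)

4567/3231 > 1/2, so the 1:2 crop keeps the full height 3231 and trims width to 3231 × 1/2 = 1615.50 px.
Left offset = (4567 − 1615.50)/2 = 1475.75 px; top offset = 0.
Top-right is two-thirds across and one-third down within the crop:
x = 1475.75 + 2 × 1615.50/3 ≈ 2553; y = 0.00 + 1 × 3231.00/3 ≈ 1077.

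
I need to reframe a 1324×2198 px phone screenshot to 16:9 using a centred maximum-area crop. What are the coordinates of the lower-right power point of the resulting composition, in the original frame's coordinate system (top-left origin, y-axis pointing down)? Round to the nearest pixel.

1324/2198 < 16/9, so the 16:9 crop keeps the full width 1324 and trims height to 1324 × 9/16 = 744.75 px.
Top offset = (2198 − 744.75)/2 = 726.62 px; left offset = 0.
Lower-right is two-thirds across and two-thirds down within the crop:
x = 0.00 + 2 × 1324.00/3 ≈ 883; y = 726.62 + 2 × 744.75/3 ≈ 1223.

x = 883 px, y = 1223 px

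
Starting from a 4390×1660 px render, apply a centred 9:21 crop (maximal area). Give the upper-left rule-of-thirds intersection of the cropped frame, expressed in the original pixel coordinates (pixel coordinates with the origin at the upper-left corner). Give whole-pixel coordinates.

4390/1660 > 9/21, so the 9:21 crop keeps the full height 1660 and trims width to 1660 × 9/21 = 711.43 px.
Left offset = (4390 − 711.43)/2 = 1839.29 px; top offset = 0.
Upper-left is one-third across and one-third down within the crop:
x = 1839.29 + 1 × 711.43/3 ≈ 2076; y = 0.00 + 1 × 1660.00/3 ≈ 553.

(2076, 553)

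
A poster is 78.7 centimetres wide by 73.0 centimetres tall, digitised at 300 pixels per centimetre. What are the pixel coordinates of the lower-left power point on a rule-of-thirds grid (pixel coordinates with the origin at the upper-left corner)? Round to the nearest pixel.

In pixels the canvas is 78.7 × 300 = 23610 wide and 73.0 × 300 = 21900 tall.
The lower-left point is one-third across and two-thirds down:
x = 1 × 23610/3 ≈ 7870; y = 2 × 21900/3 ≈ 14600.

x = 7870 px, y = 14600 px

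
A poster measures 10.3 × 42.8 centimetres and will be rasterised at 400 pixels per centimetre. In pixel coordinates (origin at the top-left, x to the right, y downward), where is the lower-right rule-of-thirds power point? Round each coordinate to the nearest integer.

In pixels the canvas is 10.3 × 400 = 4120 wide and 42.8 × 400 = 17120 tall.
The lower-right point is two-thirds across and two-thirds down:
x = 2 × 4120/3 ≈ 2747; y = 2 × 17120/3 ≈ 11413.

(2747, 11413)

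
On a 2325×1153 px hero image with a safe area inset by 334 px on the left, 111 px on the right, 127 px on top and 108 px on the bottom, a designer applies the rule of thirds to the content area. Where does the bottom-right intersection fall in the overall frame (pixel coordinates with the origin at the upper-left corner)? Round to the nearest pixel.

x = 1587 px, y = 739 px

Content width = 2325 − 334 − 111 = 1880 px; content height = 1153 − 127 − 108 = 918 px.
Bottom-right is two-thirds across and two-thirds down within the content area.
x = 334 + 2 × 1880/3 = 334 + 1253.33 ≈ 1587
y = 127 + 2 × 918/3 = 127 + 612.00 ≈ 739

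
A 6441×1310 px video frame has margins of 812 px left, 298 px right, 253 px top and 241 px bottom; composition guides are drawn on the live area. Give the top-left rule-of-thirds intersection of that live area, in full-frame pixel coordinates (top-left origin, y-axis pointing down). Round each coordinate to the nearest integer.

x = 2589 px, y = 525 px

Content width = 6441 − 812 − 298 = 5331 px; content height = 1310 − 253 − 241 = 816 px.
Top-left is one-third across and one-third down within the live area.
x = 812 + 1 × 5331/3 = 812 + 1777.00 ≈ 2589
y = 253 + 1 × 816/3 = 253 + 272.00 ≈ 525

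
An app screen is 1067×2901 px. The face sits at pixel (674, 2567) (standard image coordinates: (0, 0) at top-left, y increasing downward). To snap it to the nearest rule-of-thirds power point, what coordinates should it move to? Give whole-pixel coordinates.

(711, 1934)

Third lines: x ∈ {356, 711}, y ∈ {967, 1934}.
674 is closer to x = 711; 2567 is closer to y = 1934.
So the nearest intersection is the lower-right power point.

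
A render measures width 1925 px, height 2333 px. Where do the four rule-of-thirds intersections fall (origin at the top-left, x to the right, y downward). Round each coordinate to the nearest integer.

(642, 778), (1283, 778), (642, 1555), (1283, 1555)

One third of 1925 is 641.67; one third of 2333 is 777.67.
Vertical third lines at x = 642 and x = 1283; horizontal third lines at y = 778 and y = 1555.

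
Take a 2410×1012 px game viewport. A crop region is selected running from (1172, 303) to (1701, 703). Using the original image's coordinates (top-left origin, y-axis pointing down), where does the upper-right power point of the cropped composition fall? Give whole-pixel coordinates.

Crop width = 1701 − 1172 = 529 px; one third is 176.33 px.
Crop height = 703 − 303 = 400 px; one third is 133.33 px.
The upper-right point is two-thirds across and one-third down within the crop:
x = 1172 + 2 × 176.33 ≈ 1525; y = 303 + 1 × 133.33 ≈ 436.

x = 1525 px, y = 436 px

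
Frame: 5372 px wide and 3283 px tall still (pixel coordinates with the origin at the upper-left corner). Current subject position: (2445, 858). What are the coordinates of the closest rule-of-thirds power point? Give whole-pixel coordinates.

(1791, 1094)

Third lines: x ∈ {1791, 3581}, y ∈ {1094, 2189}.
2445 is closer to x = 1791; 858 is closer to y = 1094.
So the nearest intersection is the upper-left power point.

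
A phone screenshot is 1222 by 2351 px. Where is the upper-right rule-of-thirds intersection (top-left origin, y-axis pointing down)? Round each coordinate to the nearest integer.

The upper-right point sits two-thirds of the way across and one-third of the way down.
x = 2 × 1222/3 ≈ 815; y = 1 × 2351/3 ≈ 784.

(815, 784)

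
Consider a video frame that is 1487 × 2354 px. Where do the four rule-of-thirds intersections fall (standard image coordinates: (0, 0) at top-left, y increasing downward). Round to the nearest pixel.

(496, 785), (991, 785), (496, 1569), (991, 1569)

One third of 1487 is 495.67; one third of 2354 is 784.67.
Vertical third lines at x = 496 and x = 991; horizontal third lines at y = 785 and y = 1569.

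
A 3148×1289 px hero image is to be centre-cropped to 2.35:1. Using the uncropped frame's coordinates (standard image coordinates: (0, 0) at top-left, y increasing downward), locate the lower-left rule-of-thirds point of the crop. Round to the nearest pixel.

x = 1069 px, y = 859 px

3148/1289 > 2.35/1, so the 2.35:1 crop keeps the full height 1289 and trims width to 1289 × 2.35/1 = 3029.15 px.
Left offset = (3148 − 3029.15)/2 = 59.42 px; top offset = 0.
Lower-left is one-third across and two-thirds down within the crop:
x = 59.42 + 1 × 3029.15/3 ≈ 1069; y = 0.00 + 2 × 1289.00/3 ≈ 859.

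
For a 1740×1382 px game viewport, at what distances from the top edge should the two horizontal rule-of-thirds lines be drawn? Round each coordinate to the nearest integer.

y = 461 px and y = 921 px

1382 / 3 = 460.67, so the horizontal lines sit at one and two thirds of 1382.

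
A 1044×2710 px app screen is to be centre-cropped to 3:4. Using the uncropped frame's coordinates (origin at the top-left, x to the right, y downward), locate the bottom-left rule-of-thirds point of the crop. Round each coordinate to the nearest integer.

1044/2710 < 3/4, so the 3:4 crop keeps the full width 1044 and trims height to 1044 × 4/3 = 1392.00 px.
Top offset = (2710 − 1392.00)/2 = 659.00 px; left offset = 0.
Bottom-left is one-third across and two-thirds down within the crop:
x = 0.00 + 1 × 1044.00/3 ≈ 348; y = 659.00 + 2 × 1392.00/3 ≈ 1587.

(348, 1587)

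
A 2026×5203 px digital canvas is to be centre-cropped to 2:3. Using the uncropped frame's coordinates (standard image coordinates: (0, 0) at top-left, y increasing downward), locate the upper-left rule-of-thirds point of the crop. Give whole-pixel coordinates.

x = 675 px, y = 2095 px

2026/5203 < 2/3, so the 2:3 crop keeps the full width 2026 and trims height to 2026 × 3/2 = 3039.00 px.
Top offset = (5203 − 3039.00)/2 = 1082.00 px; left offset = 0.
Upper-left is one-third across and one-third down within the crop:
x = 0.00 + 1 × 2026.00/3 ≈ 675; y = 1082.00 + 1 × 3039.00/3 ≈ 2095.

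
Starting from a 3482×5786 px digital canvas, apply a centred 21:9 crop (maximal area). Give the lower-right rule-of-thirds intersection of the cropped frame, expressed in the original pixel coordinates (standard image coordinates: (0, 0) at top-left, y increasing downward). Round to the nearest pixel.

x = 2321 px, y = 3142 px

3482/5786 < 21/9, so the 21:9 crop keeps the full width 3482 and trims height to 3482 × 9/21 = 1492.29 px.
Top offset = (5786 − 1492.29)/2 = 2146.86 px; left offset = 0.
Lower-right is two-thirds across and two-thirds down within the crop:
x = 0.00 + 2 × 3482.00/3 ≈ 2321; y = 2146.86 + 2 × 1492.29/3 ≈ 3142.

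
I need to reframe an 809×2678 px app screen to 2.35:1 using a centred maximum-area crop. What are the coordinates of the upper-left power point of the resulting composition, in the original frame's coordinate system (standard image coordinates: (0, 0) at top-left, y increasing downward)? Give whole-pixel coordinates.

x = 270 px, y = 1282 px

809/2678 < 2.35/1, so the 2.35:1 crop keeps the full width 809 and trims height to 809 × 1/2.35 = 344.26 px.
Top offset = (2678 − 344.26)/2 = 1166.87 px; left offset = 0.
Upper-left is one-third across and one-third down within the crop:
x = 0.00 + 1 × 809.00/3 ≈ 270; y = 1166.87 + 1 × 344.26/3 ≈ 1282.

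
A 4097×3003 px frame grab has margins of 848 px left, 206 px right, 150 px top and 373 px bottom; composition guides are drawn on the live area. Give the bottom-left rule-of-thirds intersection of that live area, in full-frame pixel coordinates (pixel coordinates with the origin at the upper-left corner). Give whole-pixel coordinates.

x = 1862 px, y = 1803 px

Content width = 4097 − 848 − 206 = 3043 px; content height = 3003 − 150 − 373 = 2480 px.
Bottom-left is one-third across and two-thirds down within the live area.
x = 848 + 1 × 3043/3 = 848 + 1014.33 ≈ 1862
y = 150 + 2 × 2480/3 = 150 + 1653.33 ≈ 1803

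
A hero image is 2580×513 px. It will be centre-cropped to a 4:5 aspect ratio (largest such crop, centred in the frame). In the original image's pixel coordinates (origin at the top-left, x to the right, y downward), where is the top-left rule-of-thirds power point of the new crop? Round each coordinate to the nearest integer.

(1222, 171)

2580/513 > 4/5, so the 4:5 crop keeps the full height 513 and trims width to 513 × 4/5 = 410.40 px.
Left offset = (2580 − 410.40)/2 = 1084.80 px; top offset = 0.
Top-left is one-third across and one-third down within the crop:
x = 1084.80 + 1 × 410.40/3 ≈ 1222; y = 0.00 + 1 × 513.00/3 ≈ 171.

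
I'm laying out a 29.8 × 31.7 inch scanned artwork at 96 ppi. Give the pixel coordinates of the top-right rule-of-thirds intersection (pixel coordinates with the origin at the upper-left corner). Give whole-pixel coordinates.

In pixels the canvas is 29.8 × 96 = 2860.8 wide and 31.7 × 96 = 3043.2 tall.
The top-right point is two-thirds across and one-third down:
x = 2 × 2860.8/3 ≈ 1907; y = 1 × 3043.2/3 ≈ 1014.

(1907, 1014)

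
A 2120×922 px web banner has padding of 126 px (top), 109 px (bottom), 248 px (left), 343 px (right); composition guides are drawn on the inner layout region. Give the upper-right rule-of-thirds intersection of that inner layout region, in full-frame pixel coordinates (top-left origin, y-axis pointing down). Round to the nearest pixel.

(1267, 355)

Content width = 2120 − 248 − 343 = 1529 px; content height = 922 − 126 − 109 = 687 px.
Upper-right is two-thirds across and one-third down within the inner layout region.
x = 248 + 2 × 1529/3 = 248 + 1019.33 ≈ 1267
y = 126 + 1 × 687/3 = 126 + 229.00 ≈ 355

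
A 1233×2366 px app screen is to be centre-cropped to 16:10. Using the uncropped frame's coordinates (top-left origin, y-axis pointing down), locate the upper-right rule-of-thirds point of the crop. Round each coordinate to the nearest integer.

(822, 1055)

1233/2366 < 16/10, so the 16:10 crop keeps the full width 1233 and trims height to 1233 × 10/16 = 770.62 px.
Top offset = (2366 − 770.62)/2 = 797.69 px; left offset = 0.
Upper-right is two-thirds across and one-third down within the crop:
x = 0.00 + 2 × 1233.00/3 ≈ 822; y = 797.69 + 1 × 770.62/3 ≈ 1055.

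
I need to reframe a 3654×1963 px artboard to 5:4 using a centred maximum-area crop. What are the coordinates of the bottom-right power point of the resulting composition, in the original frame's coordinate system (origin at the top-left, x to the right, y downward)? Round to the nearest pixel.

(2236, 1309)

3654/1963 > 5/4, so the 5:4 crop keeps the full height 1963 and trims width to 1963 × 5/4 = 2453.75 px.
Left offset = (3654 − 2453.75)/2 = 600.12 px; top offset = 0.
Bottom-right is two-thirds across and two-thirds down within the crop:
x = 600.12 + 2 × 2453.75/3 ≈ 2236; y = 0.00 + 2 × 1963.00/3 ≈ 1309.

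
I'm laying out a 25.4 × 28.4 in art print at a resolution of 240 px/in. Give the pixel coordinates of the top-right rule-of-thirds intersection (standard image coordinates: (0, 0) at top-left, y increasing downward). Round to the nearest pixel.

In pixels the canvas is 25.4 × 240 = 6096 wide and 28.4 × 240 = 6816 tall.
The top-right point is two-thirds across and one-third down:
x = 2 × 6096/3 ≈ 4064; y = 1 × 6816/3 ≈ 2272.

x = 4064 px, y = 2272 px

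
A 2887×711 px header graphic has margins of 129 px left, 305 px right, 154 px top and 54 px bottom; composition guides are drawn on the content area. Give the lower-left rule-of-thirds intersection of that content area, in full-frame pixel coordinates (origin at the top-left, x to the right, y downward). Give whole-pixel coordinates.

Content width = 2887 − 129 − 305 = 2453 px; content height = 711 − 154 − 54 = 503 px.
Lower-left is one-third across and two-thirds down within the content area.
x = 129 + 1 × 2453/3 = 129 + 817.67 ≈ 947
y = 154 + 2 × 503/3 = 154 + 335.33 ≈ 489

(947, 489)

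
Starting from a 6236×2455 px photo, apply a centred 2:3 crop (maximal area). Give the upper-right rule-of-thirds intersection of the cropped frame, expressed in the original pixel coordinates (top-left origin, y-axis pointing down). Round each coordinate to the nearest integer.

6236/2455 > 2/3, so the 2:3 crop keeps the full height 2455 and trims width to 2455 × 2/3 = 1636.67 px.
Left offset = (6236 − 1636.67)/2 = 2299.67 px; top offset = 0.
Upper-right is two-thirds across and one-third down within the crop:
x = 2299.67 + 2 × 1636.67/3 ≈ 3391; y = 0.00 + 1 × 2455.00/3 ≈ 818.

x = 3391 px, y = 818 px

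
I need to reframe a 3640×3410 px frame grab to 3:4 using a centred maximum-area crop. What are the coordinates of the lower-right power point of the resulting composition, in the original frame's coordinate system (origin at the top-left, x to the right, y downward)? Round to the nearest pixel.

x = 2246 px, y = 2273 px

3640/3410 > 3/4, so the 3:4 crop keeps the full height 3410 and trims width to 3410 × 3/4 = 2557.50 px.
Left offset = (3640 − 2557.50)/2 = 541.25 px; top offset = 0.
Lower-right is two-thirds across and two-thirds down within the crop:
x = 541.25 + 2 × 2557.50/3 ≈ 2246; y = 0.00 + 2 × 3410.00/3 ≈ 2273.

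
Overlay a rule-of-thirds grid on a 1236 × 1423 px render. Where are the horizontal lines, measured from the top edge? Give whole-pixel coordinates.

1423 / 3 = 474.33, so the horizontal lines sit at one and two thirds of 1423.

474 px and 949 px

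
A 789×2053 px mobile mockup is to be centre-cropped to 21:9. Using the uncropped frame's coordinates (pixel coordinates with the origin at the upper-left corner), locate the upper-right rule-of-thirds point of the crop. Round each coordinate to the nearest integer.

789/2053 < 21/9, so the 21:9 crop keeps the full width 789 and trims height to 789 × 9/21 = 338.14 px.
Top offset = (2053 − 338.14)/2 = 857.43 px; left offset = 0.
Upper-right is two-thirds across and one-third down within the crop:
x = 0.00 + 2 × 789.00/3 ≈ 526; y = 857.43 + 1 × 338.14/3 ≈ 970.

(526, 970)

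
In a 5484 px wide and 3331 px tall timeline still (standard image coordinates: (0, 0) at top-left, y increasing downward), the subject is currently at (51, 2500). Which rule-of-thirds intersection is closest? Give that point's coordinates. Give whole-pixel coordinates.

(1828, 2221)

Third lines: x ∈ {1828, 3656}, y ∈ {1110, 2221}.
51 is closer to x = 1828; 2500 is closer to y = 2221.
So the nearest intersection is the lower-left power point.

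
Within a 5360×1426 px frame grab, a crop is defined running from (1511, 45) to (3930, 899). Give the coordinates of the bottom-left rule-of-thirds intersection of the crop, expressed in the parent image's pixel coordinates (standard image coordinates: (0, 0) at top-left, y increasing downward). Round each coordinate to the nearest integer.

Crop width = 3930 − 1511 = 2419 px; one third is 806.33 px.
Crop height = 899 − 45 = 854 px; one third is 284.67 px.
The bottom-left point is one-third across and two-thirds down within the crop:
x = 1511 + 1 × 806.33 ≈ 2317; y = 45 + 2 × 284.67 ≈ 614.

(2317, 614)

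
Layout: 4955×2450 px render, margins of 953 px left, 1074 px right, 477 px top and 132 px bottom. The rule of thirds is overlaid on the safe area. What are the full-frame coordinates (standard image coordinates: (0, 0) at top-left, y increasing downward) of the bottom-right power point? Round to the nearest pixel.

Content width = 4955 − 953 − 1074 = 2928 px; content height = 2450 − 477 − 132 = 1841 px.
Bottom-right is two-thirds across and two-thirds down within the safe area.
x = 953 + 2 × 2928/3 = 953 + 1952.00 ≈ 2905
y = 477 + 2 × 1841/3 = 477 + 1227.33 ≈ 1704

x = 2905 px, y = 1704 px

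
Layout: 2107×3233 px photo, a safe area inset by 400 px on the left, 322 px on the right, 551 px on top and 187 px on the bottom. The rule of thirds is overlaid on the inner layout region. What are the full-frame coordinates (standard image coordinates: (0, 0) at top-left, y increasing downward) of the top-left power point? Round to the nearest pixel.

x = 862 px, y = 1383 px

Content width = 2107 − 400 − 322 = 1385 px; content height = 3233 − 551 − 187 = 2495 px.
Top-left is one-third across and one-third down within the inner layout region.
x = 400 + 1 × 1385/3 = 400 + 461.67 ≈ 862
y = 551 + 1 × 2495/3 = 551 + 831.67 ≈ 1383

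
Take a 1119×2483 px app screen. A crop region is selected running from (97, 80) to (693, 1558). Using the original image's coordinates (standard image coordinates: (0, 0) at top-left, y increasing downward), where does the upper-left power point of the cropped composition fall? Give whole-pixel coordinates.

x = 296 px, y = 573 px

Crop width = 693 − 97 = 596 px; one third is 198.67 px.
Crop height = 1558 − 80 = 1478 px; one third is 492.67 px.
The upper-left point is one-third across and one-third down within the crop:
x = 97 + 1 × 198.67 ≈ 296; y = 80 + 1 × 492.67 ≈ 573.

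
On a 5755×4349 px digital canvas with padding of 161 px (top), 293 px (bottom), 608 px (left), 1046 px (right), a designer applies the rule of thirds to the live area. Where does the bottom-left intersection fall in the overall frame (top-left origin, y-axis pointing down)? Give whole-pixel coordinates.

Content width = 5755 − 608 − 1046 = 4101 px; content height = 4349 − 161 − 293 = 3895 px.
Bottom-left is one-third across and two-thirds down within the live area.
x = 608 + 1 × 4101/3 = 608 + 1367.00 ≈ 1975
y = 161 + 2 × 3895/3 = 161 + 2596.67 ≈ 2758

x = 1975 px, y = 2758 px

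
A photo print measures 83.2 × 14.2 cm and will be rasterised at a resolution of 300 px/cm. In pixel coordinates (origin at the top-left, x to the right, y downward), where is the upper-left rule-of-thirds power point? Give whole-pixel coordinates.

In pixels the canvas is 83.2 × 300 = 24960 wide and 14.2 × 300 = 4260 tall.
The upper-left point is one-third across and one-third down:
x = 1 × 24960/3 ≈ 8320; y = 1 × 4260/3 ≈ 1420.

(8320, 1420)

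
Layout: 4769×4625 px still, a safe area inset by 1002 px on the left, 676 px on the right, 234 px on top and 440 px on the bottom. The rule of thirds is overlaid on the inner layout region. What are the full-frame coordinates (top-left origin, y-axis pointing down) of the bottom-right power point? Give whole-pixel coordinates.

x = 3063 px, y = 2868 px

Content width = 4769 − 1002 − 676 = 3091 px; content height = 4625 − 234 − 440 = 3951 px.
Bottom-right is two-thirds across and two-thirds down within the inner layout region.
x = 1002 + 2 × 3091/3 = 1002 + 2060.67 ≈ 3063
y = 234 + 2 × 3951/3 = 234 + 2634.00 ≈ 2868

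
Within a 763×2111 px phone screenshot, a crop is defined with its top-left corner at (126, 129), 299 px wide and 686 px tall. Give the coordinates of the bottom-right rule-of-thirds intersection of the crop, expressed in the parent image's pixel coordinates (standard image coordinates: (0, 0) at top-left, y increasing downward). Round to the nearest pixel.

One third of the crop width 299 is 99.67 px.
One third of the crop height 686 is 228.67 px.
The bottom-right point is two-thirds across and two-thirds down within the crop:
x = 126 + 2 × 99.67 ≈ 325; y = 129 + 2 × 228.67 ≈ 586.

x = 325 px, y = 586 px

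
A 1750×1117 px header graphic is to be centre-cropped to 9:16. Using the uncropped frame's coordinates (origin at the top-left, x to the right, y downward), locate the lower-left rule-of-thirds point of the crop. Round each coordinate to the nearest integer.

1750/1117 > 9/16, so the 9:16 crop keeps the full height 1117 and trims width to 1117 × 9/16 = 628.31 px.
Left offset = (1750 − 628.31)/2 = 560.84 px; top offset = 0.
Lower-left is one-third across and two-thirds down within the crop:
x = 560.84 + 1 × 628.31/3 ≈ 770; y = 0.00 + 2 × 1117.00/3 ≈ 745.

(770, 745)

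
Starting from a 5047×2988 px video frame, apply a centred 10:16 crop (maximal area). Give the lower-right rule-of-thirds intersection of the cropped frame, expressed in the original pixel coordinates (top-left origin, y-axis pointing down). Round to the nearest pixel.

5047/2988 > 10/16, so the 10:16 crop keeps the full height 2988 and trims width to 2988 × 10/16 = 1867.50 px.
Left offset = (5047 − 1867.50)/2 = 1589.75 px; top offset = 0.
Lower-right is two-thirds across and two-thirds down within the crop:
x = 1589.75 + 2 × 1867.50/3 ≈ 2835; y = 0.00 + 2 × 2988.00/3 ≈ 1992.

x = 2835 px, y = 1992 px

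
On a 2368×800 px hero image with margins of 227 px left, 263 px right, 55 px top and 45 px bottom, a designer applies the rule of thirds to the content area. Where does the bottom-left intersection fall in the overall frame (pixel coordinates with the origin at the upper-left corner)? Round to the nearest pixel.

x = 853 px, y = 522 px

Content width = 2368 − 227 − 263 = 1878 px; content height = 800 − 55 − 45 = 700 px.
Bottom-left is one-third across and two-thirds down within the content area.
x = 227 + 1 × 1878/3 = 227 + 626.00 ≈ 853
y = 55 + 2 × 700/3 = 55 + 466.67 ≈ 522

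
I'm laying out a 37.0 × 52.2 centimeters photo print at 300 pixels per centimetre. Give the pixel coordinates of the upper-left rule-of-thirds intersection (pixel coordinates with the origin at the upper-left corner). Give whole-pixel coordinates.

In pixels the canvas is 37.0 × 300 = 11100 wide and 52.2 × 300 = 15660 tall.
The upper-left point is one-third across and one-third down:
x = 1 × 11100/3 ≈ 3700; y = 1 × 15660/3 ≈ 5220.

x = 3700 px, y = 5220 px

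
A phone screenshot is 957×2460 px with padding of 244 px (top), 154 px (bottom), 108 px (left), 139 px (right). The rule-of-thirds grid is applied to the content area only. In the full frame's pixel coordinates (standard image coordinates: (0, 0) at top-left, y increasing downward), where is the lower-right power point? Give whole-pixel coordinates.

Content width = 957 − 108 − 139 = 710 px; content height = 2460 − 244 − 154 = 2062 px.
Lower-right is two-thirds across and two-thirds down within the content area.
x = 108 + 2 × 710/3 = 108 + 473.33 ≈ 581
y = 244 + 2 × 2062/3 = 244 + 1374.67 ≈ 1619

x = 581 px, y = 1619 px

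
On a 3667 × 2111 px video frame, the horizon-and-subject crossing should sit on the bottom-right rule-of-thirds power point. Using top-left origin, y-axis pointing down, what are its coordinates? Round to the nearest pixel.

The bottom-right point sits two-thirds of the way across and two-thirds of the way down.
x = 2 × 3667/3 ≈ 2445; y = 2 × 2111/3 ≈ 1407.

(2445, 1407)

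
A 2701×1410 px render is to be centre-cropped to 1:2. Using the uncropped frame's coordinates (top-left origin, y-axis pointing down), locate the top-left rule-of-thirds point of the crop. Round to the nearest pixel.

(1233, 470)

2701/1410 > 1/2, so the 1:2 crop keeps the full height 1410 and trims width to 1410 × 1/2 = 705.00 px.
Left offset = (2701 − 705.00)/2 = 998.00 px; top offset = 0.
Top-left is one-third across and one-third down within the crop:
x = 998.00 + 1 × 705.00/3 ≈ 1233; y = 0.00 + 1 × 1410.00/3 ≈ 470.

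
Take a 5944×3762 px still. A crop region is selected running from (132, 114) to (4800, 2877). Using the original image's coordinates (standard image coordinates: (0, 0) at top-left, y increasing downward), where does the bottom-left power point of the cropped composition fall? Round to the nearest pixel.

Crop width = 4800 − 132 = 4668 px; one third is 1556.00 px.
Crop height = 2877 − 114 = 2763 px; one third is 921.00 px.
The bottom-left point is one-third across and two-thirds down within the crop:
x = 132 + 1 × 1556.00 ≈ 1688; y = 114 + 2 × 921.00 ≈ 1956.

x = 1688 px, y = 1956 px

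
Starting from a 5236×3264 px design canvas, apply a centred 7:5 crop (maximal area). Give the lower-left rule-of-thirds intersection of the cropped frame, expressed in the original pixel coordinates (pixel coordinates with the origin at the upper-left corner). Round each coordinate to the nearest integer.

5236/3264 > 7/5, so the 7:5 crop keeps the full height 3264 and trims width to 3264 × 7/5 = 4569.60 px.
Left offset = (5236 − 4569.60)/2 = 333.20 px; top offset = 0.
Lower-left is one-third across and two-thirds down within the crop:
x = 333.20 + 1 × 4569.60/3 ≈ 1856; y = 0.00 + 2 × 3264.00/3 ≈ 2176.

x = 1856 px, y = 2176 px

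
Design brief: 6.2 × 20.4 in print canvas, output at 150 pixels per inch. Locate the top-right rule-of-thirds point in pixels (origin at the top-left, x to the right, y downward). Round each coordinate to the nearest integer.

(620, 1020)

In pixels the canvas is 6.2 × 150 = 930 wide and 20.4 × 150 = 3060 tall.
The top-right point is two-thirds across and one-third down:
x = 2 × 930/3 ≈ 620; y = 1 × 3060/3 ≈ 1020.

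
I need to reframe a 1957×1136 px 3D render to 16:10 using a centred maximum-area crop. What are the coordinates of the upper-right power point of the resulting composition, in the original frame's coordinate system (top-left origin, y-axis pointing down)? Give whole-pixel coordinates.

1957/1136 > 16/10, so the 16:10 crop keeps the full height 1136 and trims width to 1136 × 16/10 = 1817.60 px.
Left offset = (1957 − 1817.60)/2 = 69.70 px; top offset = 0.
Upper-right is two-thirds across and one-third down within the crop:
x = 69.70 + 2 × 1817.60/3 ≈ 1281; y = 0.00 + 1 × 1136.00/3 ≈ 379.

(1281, 379)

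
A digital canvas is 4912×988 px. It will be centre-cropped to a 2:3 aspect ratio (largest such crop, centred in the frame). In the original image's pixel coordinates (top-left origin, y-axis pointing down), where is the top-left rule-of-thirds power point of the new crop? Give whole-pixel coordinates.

x = 2346 px, y = 329 px

4912/988 > 2/3, so the 2:3 crop keeps the full height 988 and trims width to 988 × 2/3 = 658.67 px.
Left offset = (4912 − 658.67)/2 = 2126.67 px; top offset = 0.
Top-left is one-third across and one-third down within the crop:
x = 2126.67 + 1 × 658.67/3 ≈ 2346; y = 0.00 + 1 × 988.00/3 ≈ 329.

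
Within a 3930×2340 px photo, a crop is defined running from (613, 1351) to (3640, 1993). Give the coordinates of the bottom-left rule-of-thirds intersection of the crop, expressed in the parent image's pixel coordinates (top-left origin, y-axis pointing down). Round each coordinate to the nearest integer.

(1622, 1779)

Crop width = 3640 − 613 = 3027 px; one third is 1009.00 px.
Crop height = 1993 − 1351 = 642 px; one third is 214.00 px.
The bottom-left point is one-third across and two-thirds down within the crop:
x = 613 + 1 × 1009.00 ≈ 1622; y = 1351 + 2 × 214.00 ≈ 1779.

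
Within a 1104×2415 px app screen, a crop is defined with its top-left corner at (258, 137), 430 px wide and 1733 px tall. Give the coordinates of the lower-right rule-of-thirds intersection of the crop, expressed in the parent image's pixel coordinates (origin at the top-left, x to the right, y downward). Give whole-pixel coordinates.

One third of the crop width 430 is 143.33 px.
One third of the crop height 1733 is 577.67 px.
The lower-right point is two-thirds across and two-thirds down within the crop:
x = 258 + 2 × 143.33 ≈ 545; y = 137 + 2 × 577.67 ≈ 1292.

x = 545 px, y = 1292 px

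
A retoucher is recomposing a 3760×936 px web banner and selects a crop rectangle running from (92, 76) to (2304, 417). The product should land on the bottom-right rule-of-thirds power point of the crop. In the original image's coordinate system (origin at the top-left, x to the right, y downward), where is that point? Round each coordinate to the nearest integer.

Crop width = 2304 − 92 = 2212 px; one third is 737.33 px.
Crop height = 417 − 76 = 341 px; one third is 113.67 px.
The bottom-right point is two-thirds across and two-thirds down within the crop:
x = 92 + 2 × 737.33 ≈ 1567; y = 76 + 2 × 113.67 ≈ 303.

(1567, 303)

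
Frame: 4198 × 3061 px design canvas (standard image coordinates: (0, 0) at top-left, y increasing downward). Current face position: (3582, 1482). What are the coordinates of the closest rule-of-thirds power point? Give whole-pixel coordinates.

x = 2799 px, y = 1020 px

Third lines: x ∈ {1399, 2799}, y ∈ {1020, 2041}.
3582 is closer to x = 2799; 1482 is closer to y = 1020.
So the nearest intersection is the upper-right power point.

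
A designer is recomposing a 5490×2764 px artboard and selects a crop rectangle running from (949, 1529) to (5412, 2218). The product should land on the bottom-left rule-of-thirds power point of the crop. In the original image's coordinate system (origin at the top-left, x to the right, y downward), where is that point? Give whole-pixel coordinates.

x = 2437 px, y = 1988 px

Crop width = 5412 − 949 = 4463 px; one third is 1487.67 px.
Crop height = 2218 − 1529 = 689 px; one third is 229.67 px.
The bottom-left point is one-third across and two-thirds down within the crop:
x = 949 + 1 × 1487.67 ≈ 2437; y = 1529 + 2 × 229.67 ≈ 1988.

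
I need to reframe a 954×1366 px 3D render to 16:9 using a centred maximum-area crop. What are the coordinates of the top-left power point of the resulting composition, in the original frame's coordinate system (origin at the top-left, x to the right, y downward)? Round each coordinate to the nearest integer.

954/1366 < 16/9, so the 16:9 crop keeps the full width 954 and trims height to 954 × 9/16 = 536.62 px.
Top offset = (1366 − 536.62)/2 = 414.69 px; left offset = 0.
Top-left is one-third across and one-third down within the crop:
x = 0.00 + 1 × 954.00/3 ≈ 318; y = 414.69 + 1 × 536.62/3 ≈ 594.

(318, 594)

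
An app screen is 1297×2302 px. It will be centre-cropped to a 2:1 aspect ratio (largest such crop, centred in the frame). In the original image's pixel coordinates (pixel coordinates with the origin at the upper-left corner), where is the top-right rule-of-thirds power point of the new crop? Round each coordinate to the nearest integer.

(865, 1043)

1297/2302 < 2/1, so the 2:1 crop keeps the full width 1297 and trims height to 1297 × 1/2 = 648.50 px.
Top offset = (2302 − 648.50)/2 = 826.75 px; left offset = 0.
Top-right is two-thirds across and one-third down within the crop:
x = 0.00 + 2 × 1297.00/3 ≈ 865; y = 826.75 + 1 × 648.50/3 ≈ 1043.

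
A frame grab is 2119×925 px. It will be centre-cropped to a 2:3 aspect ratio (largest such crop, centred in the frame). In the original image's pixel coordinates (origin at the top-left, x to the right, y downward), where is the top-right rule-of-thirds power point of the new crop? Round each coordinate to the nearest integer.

(1162, 308)

2119/925 > 2/3, so the 2:3 crop keeps the full height 925 and trims width to 925 × 2/3 = 616.67 px.
Left offset = (2119 − 616.67)/2 = 751.17 px; top offset = 0.
Top-right is two-thirds across and one-third down within the crop:
x = 751.17 + 2 × 616.67/3 ≈ 1162; y = 0.00 + 1 × 925.00/3 ≈ 308.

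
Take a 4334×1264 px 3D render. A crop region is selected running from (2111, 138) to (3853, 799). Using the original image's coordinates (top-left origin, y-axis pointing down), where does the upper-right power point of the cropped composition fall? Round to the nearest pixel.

Crop width = 3853 − 2111 = 1742 px; one third is 580.67 px.
Crop height = 799 − 138 = 661 px; one third is 220.33 px.
The upper-right point is two-thirds across and one-third down within the crop:
x = 2111 + 2 × 580.67 ≈ 3272; y = 138 + 1 × 220.33 ≈ 358.

(3272, 358)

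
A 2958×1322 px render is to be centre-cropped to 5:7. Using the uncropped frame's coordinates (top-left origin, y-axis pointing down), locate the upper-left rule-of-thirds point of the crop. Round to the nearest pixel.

(1322, 441)

2958/1322 > 5/7, so the 5:7 crop keeps the full height 1322 and trims width to 1322 × 5/7 = 944.29 px.
Left offset = (2958 − 944.29)/2 = 1006.86 px; top offset = 0.
Upper-left is one-third across and one-third down within the crop:
x = 1006.86 + 1 × 944.29/3 ≈ 1322; y = 0.00 + 1 × 1322.00/3 ≈ 441.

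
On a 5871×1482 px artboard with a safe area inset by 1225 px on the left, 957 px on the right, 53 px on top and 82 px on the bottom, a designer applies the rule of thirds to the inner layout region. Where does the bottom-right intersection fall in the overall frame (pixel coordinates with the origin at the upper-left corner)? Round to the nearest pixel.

x = 3684 px, y = 951 px

Content width = 5871 − 1225 − 957 = 3689 px; content height = 1482 − 53 − 82 = 1347 px.
Bottom-right is two-thirds across and two-thirds down within the inner layout region.
x = 1225 + 2 × 3689/3 = 1225 + 2459.33 ≈ 3684
y = 53 + 2 × 1347/3 = 53 + 898.00 ≈ 951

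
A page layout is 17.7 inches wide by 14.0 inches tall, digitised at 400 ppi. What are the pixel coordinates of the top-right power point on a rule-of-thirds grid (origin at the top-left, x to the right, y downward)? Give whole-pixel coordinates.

In pixels the canvas is 17.7 × 400 = 7080 wide and 14.0 × 400 = 5600 tall.
The top-right point is two-thirds across and one-third down:
x = 2 × 7080/3 ≈ 4720; y = 1 × 5600/3 ≈ 1867.

(4720, 1867)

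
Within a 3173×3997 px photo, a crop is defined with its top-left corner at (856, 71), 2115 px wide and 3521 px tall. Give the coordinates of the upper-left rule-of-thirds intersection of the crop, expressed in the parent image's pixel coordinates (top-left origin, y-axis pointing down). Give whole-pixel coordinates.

One third of the crop width 2115 is 705.00 px.
One third of the crop height 3521 is 1173.67 px.
The upper-left point is one-third across and one-third down within the crop:
x = 856 + 1 × 705.00 ≈ 1561; y = 71 + 1 × 1173.67 ≈ 1245.

x = 1561 px, y = 1245 px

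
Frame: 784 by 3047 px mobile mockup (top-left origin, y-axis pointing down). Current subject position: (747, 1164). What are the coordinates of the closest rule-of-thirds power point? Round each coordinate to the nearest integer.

(523, 1016)

Third lines: x ∈ {261, 523}, y ∈ {1016, 2031}.
747 is closer to x = 523; 1164 is closer to y = 1016.
So the nearest intersection is the upper-right power point.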